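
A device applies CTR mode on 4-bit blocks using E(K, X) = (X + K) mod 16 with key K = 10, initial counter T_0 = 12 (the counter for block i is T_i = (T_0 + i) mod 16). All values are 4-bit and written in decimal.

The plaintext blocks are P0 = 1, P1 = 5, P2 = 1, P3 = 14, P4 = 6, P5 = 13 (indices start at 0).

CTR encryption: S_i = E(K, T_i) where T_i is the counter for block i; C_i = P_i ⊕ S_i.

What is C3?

C3 = 7

C0: T = 12, S = E(K, T) = 6; 1 ⊕ 6 = 7.
C1: T = 13, S = E(K, T) = 7; 5 ⊕ 7 = 2.
C2: T = 14, S = E(K, T) = 8; 1 ⊕ 8 = 9.
C3: T = 15, S = E(K, T) = 9; 14 ⊕ 9 = 7.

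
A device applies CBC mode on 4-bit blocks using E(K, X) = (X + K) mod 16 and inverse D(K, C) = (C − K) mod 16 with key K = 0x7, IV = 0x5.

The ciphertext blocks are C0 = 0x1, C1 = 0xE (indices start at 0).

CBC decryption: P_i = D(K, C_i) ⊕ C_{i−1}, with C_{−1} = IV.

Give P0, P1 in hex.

P0: D(K, 0x1) = 0xA; 0xA ⊕ 0x5 = 0xF.
P1: D(K, 0xE) = 0x7; 0x7 ⊕ 0x1 = 0x6.

P0 = 0xF, P1 = 0x6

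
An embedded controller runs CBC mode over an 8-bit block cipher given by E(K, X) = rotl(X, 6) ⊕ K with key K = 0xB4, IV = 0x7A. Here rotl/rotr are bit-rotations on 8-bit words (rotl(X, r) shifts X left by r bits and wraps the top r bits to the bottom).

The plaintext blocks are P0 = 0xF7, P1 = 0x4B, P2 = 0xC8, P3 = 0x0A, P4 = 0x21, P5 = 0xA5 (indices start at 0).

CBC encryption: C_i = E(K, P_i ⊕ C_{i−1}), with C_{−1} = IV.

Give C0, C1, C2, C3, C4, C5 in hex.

C0 = 0xD7, C1 = 0x93, C2 = 0x62, C3 = 0xAE, C4 = 0x57, C5 = 0x08

C0: P0 ⊕ 0x7A = 0x8D; E(K, 0x8D) = 0xD7.
C1: P1 ⊕ 0xD7 = 0x9C; E(K, 0x9C) = 0x93.
C2: P2 ⊕ 0x93 = 0x5B; E(K, 0x5B) = 0x62.
C3: P3 ⊕ 0x62 = 0x68; E(K, 0x68) = 0xAE.
C4: P4 ⊕ 0xAE = 0x8F; E(K, 0x8F) = 0x57.
C5: P5 ⊕ 0x57 = 0xF2; E(K, 0xF2) = 0x08.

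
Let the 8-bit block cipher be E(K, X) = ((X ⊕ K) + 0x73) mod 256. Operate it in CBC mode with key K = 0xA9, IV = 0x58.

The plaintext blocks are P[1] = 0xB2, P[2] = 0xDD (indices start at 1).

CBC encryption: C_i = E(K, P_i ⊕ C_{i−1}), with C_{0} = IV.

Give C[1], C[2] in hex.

C[1]: P[1] ⊕ 0x58 = 0xEA; E(K, 0xEA) = 0xB6.
C[2]: P[2] ⊕ 0xB6 = 0x6B; E(K, 0x6B) = 0x35.

C[1] = 0xB6, C[2] = 0x35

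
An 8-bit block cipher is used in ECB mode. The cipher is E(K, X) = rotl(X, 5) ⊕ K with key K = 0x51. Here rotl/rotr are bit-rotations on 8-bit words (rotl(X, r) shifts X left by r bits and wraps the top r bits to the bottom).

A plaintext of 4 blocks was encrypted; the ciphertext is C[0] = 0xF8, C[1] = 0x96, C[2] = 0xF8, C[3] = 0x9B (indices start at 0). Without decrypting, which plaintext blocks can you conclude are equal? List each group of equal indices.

ECB encrypts each block independently with the same key, so equal ciphertext blocks imply equal plaintext blocks.
C[0] = C[2] = 0xF8, so P[0] = P[2].

P[0] = P[2]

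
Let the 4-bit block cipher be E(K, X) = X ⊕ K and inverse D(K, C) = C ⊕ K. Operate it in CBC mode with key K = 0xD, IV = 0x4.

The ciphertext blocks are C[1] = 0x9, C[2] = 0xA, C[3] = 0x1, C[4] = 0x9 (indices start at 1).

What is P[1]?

CBC decryption: P_i = D(K, C_i) ⊕ C_{i−1}, with C_{0} = IV.
P[1]: D(K, 0x9) = 0x4; 0x4 ⊕ 0x4 = 0x0.

P[1] = 0x0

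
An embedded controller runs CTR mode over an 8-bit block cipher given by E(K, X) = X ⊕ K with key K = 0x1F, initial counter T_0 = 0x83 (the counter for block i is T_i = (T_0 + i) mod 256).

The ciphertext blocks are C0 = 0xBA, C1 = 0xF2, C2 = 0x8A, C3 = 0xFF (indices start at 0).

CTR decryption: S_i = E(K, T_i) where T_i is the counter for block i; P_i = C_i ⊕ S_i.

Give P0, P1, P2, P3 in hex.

P0 = 0x26, P1 = 0x69, P2 = 0x10, P3 = 0x66

P0: T = 0x83, S = E(K, T) = 0x9C; 0xBA ⊕ 0x9C = 0x26.
P1: T = 0x84, S = E(K, T) = 0x9B; 0xF2 ⊕ 0x9B = 0x69.
P2: T = 0x85, S = E(K, T) = 0x9A; 0x8A ⊕ 0x9A = 0x10.
P3: T = 0x86, S = E(K, T) = 0x99; 0xFF ⊕ 0x99 = 0x66.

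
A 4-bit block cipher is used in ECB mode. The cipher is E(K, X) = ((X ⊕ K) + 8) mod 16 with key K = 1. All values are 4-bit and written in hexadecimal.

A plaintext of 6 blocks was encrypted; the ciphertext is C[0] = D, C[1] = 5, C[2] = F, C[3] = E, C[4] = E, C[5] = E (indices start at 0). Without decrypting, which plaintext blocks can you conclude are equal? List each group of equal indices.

ECB encrypts each block independently with the same key, so equal ciphertext blocks imply equal plaintext blocks.
C[3] = C[4] = C[5] = E, so P[3] = P[4] = P[5].

P[3] = P[4] = P[5]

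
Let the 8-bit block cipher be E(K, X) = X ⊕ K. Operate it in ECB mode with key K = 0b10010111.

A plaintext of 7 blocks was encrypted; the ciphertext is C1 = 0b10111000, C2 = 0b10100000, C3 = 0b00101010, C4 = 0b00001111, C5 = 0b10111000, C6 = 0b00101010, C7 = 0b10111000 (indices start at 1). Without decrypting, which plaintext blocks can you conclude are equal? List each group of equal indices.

P1 = P5 = P7; P3 = P6

ECB encrypts each block independently with the same key, so equal ciphertext blocks imply equal plaintext blocks.
C1 = C5 = C7 = 0b10111000, so P1 = P5 = P7.
C3 = C6 = 0b00101010, so P3 = P6.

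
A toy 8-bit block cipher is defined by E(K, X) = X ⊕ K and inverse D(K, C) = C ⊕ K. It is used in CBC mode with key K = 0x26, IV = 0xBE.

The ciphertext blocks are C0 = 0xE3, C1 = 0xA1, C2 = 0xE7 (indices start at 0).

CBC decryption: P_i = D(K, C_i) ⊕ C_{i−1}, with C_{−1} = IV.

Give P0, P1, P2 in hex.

P0: D(K, 0xE3) = 0xC5; 0xC5 ⊕ 0xBE = 0x7B.
P1: D(K, 0xA1) = 0x87; 0x87 ⊕ 0xE3 = 0x64.
P2: D(K, 0xE7) = 0xC1; 0xC1 ⊕ 0xA1 = 0x60.

P0 = 0x7B, P1 = 0x64, P2 = 0x60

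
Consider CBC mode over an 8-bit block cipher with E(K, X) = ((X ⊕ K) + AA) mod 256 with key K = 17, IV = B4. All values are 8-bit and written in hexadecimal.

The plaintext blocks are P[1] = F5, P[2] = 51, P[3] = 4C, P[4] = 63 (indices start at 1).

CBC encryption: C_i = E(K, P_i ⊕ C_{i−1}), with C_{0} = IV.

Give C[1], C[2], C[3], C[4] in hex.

C[1]: P[1] ⊕ B4 = 41; E(K, 41) = 00.
C[2]: P[2] ⊕ 00 = 51; E(K, 51) = F0.
C[3]: P[3] ⊕ F0 = BC; E(K, BC) = 55.
C[4]: P[4] ⊕ 55 = 36; E(K, 36) = CB.

C[1] = 00, C[2] = F0, C[3] = 55, C[4] = CB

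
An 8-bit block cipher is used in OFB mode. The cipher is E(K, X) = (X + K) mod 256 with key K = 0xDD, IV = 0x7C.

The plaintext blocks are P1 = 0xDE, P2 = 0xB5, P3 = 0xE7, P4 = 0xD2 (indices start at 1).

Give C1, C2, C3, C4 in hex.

C1 = 0x87, C2 = 0x83, C3 = 0xF4, C4 = 0x22

OFB encryption: S_i = E(K, S_{i−1}) with S_{0} = IV; C_i = P_i ⊕ S_i.
C1: S = E(K, 0x7C) = 0x59; 0xDE ⊕ 0x59 = 0x87.
C2: S = E(K, 0x59) = 0x36; 0xB5 ⊕ 0x36 = 0x83.
C3: S = E(K, 0x36) = 0x13; 0xE7 ⊕ 0x13 = 0xF4.
C4: S = E(K, 0x13) = 0xF0; 0xD2 ⊕ 0xF0 = 0x22.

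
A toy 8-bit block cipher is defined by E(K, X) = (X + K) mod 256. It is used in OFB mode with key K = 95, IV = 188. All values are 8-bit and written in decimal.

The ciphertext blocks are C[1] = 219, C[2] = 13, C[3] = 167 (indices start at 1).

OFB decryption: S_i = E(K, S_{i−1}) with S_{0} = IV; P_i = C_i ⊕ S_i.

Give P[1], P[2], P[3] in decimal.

P[1] = 192, P[2] = 119, P[3] = 126

P[1]: S = E(K, 188) = 27; 219 ⊕ 27 = 192.
P[2]: S = E(K, 27) = 122; 13 ⊕ 122 = 119.
P[3]: S = E(K, 122) = 217; 167 ⊕ 217 = 126.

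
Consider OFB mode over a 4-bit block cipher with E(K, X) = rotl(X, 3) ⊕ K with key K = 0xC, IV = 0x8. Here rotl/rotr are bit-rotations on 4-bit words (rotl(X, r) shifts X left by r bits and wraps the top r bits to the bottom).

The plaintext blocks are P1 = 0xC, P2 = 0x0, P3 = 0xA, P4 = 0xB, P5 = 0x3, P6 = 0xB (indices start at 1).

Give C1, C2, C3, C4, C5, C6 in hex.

C1 = 0x4, C2 = 0x8, C3 = 0x2, C4 = 0x3, C5 = 0xB, C6 = 0x3

OFB encryption: S_i = E(K, S_{i−1}) with S_{0} = IV; C_i = P_i ⊕ S_i.
C1: S = E(K, 0x8) = 0x8; 0xC ⊕ 0x8 = 0x4.
C2: S = E(K, 0x8) = 0x8; 0x0 ⊕ 0x8 = 0x8.
C3: S = E(K, 0x8) = 0x8; 0xA ⊕ 0x8 = 0x2.
C4: S = E(K, 0x8) = 0x8; 0xB ⊕ 0x8 = 0x3.
C5: S = E(K, 0x8) = 0x8; 0x3 ⊕ 0x8 = 0xB.
C6: S = E(K, 0x8) = 0x8; 0xB ⊕ 0x8 = 0x3.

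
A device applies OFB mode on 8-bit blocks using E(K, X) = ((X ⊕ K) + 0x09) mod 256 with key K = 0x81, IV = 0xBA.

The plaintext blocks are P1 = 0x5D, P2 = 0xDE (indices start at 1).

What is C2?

C2 = 0x10

OFB encryption: S_i = E(K, S_{i−1}) with S_{0} = IV; C_i = P_i ⊕ S_i.
C1: S = E(K, 0xBA) = 0x44; 0x5D ⊕ 0x44 = 0x19.
C2: S = E(K, 0x44) = 0xCE; 0xDE ⊕ 0xCE = 0x10.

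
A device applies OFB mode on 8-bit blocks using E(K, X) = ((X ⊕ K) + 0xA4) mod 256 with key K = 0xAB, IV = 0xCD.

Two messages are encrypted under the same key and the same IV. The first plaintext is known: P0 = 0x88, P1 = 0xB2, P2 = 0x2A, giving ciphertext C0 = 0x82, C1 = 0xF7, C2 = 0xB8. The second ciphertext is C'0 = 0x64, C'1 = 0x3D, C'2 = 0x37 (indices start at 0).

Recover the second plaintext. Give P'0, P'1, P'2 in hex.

In OFB with a reused IV, both messages share the same keystream S_i, so C_i ⊕ C'_i = P_i ⊕ P'_i and thus P'_i = P_i ⊕ C_i ⊕ C'_i.
P'0: 0x88 ⊕ 0x82 ⊕ 0x64 = 0x6E.
P'1: 0xB2 ⊕ 0xF7 ⊕ 0x3D = 0x78.
P'2: 0x2A ⊕ 0xB8 ⊕ 0x37 = 0xA5.

P'0 = 0x6E, P'1 = 0x78, P'2 = 0xA5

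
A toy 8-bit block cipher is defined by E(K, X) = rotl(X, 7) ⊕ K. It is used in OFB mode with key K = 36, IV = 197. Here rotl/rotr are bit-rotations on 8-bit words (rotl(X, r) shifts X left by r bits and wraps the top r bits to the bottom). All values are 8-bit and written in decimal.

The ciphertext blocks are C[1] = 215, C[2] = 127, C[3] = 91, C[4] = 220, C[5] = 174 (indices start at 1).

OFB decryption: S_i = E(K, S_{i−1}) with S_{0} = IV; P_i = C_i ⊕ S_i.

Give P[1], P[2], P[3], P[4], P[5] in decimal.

P[1] = 17, P[2] = 56, P[3] = 220, P[4] = 59, P[5] = 121

P[1]: S = E(K, 197) = 198; 215 ⊕ 198 = 17.
P[2]: S = E(K, 198) = 71; 127 ⊕ 71 = 56.
P[3]: S = E(K, 71) = 135; 91 ⊕ 135 = 220.
P[4]: S = E(K, 135) = 231; 220 ⊕ 231 = 59.
P[5]: S = E(K, 231) = 215; 174 ⊕ 215 = 121.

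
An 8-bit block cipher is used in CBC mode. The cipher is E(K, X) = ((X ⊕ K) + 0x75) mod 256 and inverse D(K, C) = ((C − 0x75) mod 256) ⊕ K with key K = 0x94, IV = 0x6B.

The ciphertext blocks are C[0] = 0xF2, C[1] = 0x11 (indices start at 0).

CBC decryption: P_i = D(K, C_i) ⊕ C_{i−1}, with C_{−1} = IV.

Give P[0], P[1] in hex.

P[0]: D(K, 0xF2) = 0xE9; 0xE9 ⊕ 0x6B = 0x82.
P[1]: D(K, 0x11) = 0x08; 0x08 ⊕ 0xF2 = 0xFA.

P[0] = 0x82, P[1] = 0xFA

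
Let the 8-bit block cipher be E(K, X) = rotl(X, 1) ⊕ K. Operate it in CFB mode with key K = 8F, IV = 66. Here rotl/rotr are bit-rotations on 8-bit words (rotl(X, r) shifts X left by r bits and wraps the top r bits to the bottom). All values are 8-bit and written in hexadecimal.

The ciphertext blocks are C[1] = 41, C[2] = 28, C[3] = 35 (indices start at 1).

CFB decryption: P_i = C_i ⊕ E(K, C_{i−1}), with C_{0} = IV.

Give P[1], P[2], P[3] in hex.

P[1]: E(K, 66) = 43; 41 ⊕ 43 = 02.
P[2]: E(K, 41) = 0D; 28 ⊕ 0D = 25.
P[3]: E(K, 28) = DF; 35 ⊕ DF = EA.

P[1] = 02, P[2] = 25, P[3] = EA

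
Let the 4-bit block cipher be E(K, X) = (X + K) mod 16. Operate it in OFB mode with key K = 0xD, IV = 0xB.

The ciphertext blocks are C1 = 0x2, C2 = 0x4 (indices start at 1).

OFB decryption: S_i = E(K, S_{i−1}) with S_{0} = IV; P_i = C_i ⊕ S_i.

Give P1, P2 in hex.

P1 = 0xA, P2 = 0x1

P1: S = E(K, 0xB) = 0x8; 0x2 ⊕ 0x8 = 0xA.
P2: S = E(K, 0x8) = 0x5; 0x4 ⊕ 0x5 = 0x1.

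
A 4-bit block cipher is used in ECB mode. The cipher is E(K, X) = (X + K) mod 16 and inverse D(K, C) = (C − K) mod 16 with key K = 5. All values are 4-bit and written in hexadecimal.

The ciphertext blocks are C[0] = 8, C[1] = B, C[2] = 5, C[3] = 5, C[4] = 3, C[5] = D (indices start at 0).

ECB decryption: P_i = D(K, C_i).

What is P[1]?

P[1] = 6

P[1]: D(K, B) = 6.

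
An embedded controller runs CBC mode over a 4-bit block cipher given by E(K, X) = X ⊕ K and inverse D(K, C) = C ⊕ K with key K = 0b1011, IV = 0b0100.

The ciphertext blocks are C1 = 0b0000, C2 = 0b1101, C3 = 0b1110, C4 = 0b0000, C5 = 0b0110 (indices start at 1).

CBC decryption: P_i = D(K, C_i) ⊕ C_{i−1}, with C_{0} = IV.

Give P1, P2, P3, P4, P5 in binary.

P1: D(K, 0b0000) = 0b1011; 0b1011 ⊕ 0b0100 = 0b1111.
P2: D(K, 0b1101) = 0b0110; 0b0110 ⊕ 0b0000 = 0b0110.
P3: D(K, 0b1110) = 0b0101; 0b0101 ⊕ 0b1101 = 0b1000.
P4: D(K, 0b0000) = 0b1011; 0b1011 ⊕ 0b1110 = 0b0101.
P5: D(K, 0b0110) = 0b1101; 0b1101 ⊕ 0b0000 = 0b1101.

P1 = 0b1111, P2 = 0b0110, P3 = 0b1000, P4 = 0b0101, P5 = 0b1101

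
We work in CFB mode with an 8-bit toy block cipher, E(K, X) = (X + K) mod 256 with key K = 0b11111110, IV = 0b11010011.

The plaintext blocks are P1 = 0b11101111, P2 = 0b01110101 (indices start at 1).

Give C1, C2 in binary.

CFB encryption: C_i = P_i ⊕ E(K, C_{i−1}), with C_{0} = IV.
C1: E(K, 0b11010011) = 0b11010001; 0b11101111 ⊕ 0b11010001 = 0b00111110.
C2: E(K, 0b00111110) = 0b00111100; 0b01110101 ⊕ 0b00111100 = 0b01001001.

C1 = 0b00111110, C2 = 0b01001001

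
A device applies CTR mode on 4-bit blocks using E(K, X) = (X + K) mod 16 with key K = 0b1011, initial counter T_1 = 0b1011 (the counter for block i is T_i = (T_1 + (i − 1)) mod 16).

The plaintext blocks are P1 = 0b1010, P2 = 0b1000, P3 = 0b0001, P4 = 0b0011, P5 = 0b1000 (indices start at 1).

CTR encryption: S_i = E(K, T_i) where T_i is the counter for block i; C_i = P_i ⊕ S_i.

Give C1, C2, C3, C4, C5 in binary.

C1: T = 0b1011, S = E(K, T) = 0b0110; 0b1010 ⊕ 0b0110 = 0b1100.
C2: T = 0b1100, S = E(K, T) = 0b0111; 0b1000 ⊕ 0b0111 = 0b1111.
C3: T = 0b1101, S = E(K, T) = 0b1000; 0b0001 ⊕ 0b1000 = 0b1001.
C4: T = 0b1110, S = E(K, T) = 0b1001; 0b0011 ⊕ 0b1001 = 0b1010.
C5: T = 0b1111, S = E(K, T) = 0b1010; 0b1000 ⊕ 0b1010 = 0b0010.

C1 = 0b1100, C2 = 0b1111, C3 = 0b1001, C4 = 0b1010, C5 = 0b0010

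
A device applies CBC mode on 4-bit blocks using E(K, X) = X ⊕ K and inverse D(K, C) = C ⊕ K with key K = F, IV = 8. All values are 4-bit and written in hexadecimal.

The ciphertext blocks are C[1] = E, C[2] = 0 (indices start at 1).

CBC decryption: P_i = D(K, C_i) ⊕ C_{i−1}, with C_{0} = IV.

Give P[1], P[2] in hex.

P[1] = 9, P[2] = 1

P[1]: D(K, E) = 1; 1 ⊕ 8 = 9.
P[2]: D(K, 0) = F; F ⊕ E = 1.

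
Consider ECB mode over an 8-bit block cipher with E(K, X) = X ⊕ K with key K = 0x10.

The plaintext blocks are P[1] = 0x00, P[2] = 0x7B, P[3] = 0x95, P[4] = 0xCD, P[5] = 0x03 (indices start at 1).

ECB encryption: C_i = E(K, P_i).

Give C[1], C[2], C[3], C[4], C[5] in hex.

C[1] = 0x10, C[2] = 0x6B, C[3] = 0x85, C[4] = 0xDD, C[5] = 0x13

C[1]: E(K, 0x00) = 0x10.
C[2]: E(K, 0x7B) = 0x6B.
C[3]: E(K, 0x95) = 0x85.
C[4]: E(K, 0xCD) = 0xDD.
C[5]: E(K, 0x03) = 0x13.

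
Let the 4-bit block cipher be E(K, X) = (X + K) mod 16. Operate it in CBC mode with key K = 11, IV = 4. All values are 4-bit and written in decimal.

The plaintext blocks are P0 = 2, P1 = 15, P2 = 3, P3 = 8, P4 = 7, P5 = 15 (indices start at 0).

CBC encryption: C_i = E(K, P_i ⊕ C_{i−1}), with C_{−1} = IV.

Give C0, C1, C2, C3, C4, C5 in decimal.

C0: P0 ⊕ 4 = 6; E(K, 6) = 1.
C1: P1 ⊕ 1 = 14; E(K, 14) = 9.
C2: P2 ⊕ 9 = 10; E(K, 10) = 5.
C3: P3 ⊕ 5 = 13; E(K, 13) = 8.
C4: P4 ⊕ 8 = 15; E(K, 15) = 10.
C5: P5 ⊕ 10 = 5; E(K, 5) = 0.

C0 = 1, C1 = 9, C2 = 5, C3 = 8, C4 = 10, C5 = 0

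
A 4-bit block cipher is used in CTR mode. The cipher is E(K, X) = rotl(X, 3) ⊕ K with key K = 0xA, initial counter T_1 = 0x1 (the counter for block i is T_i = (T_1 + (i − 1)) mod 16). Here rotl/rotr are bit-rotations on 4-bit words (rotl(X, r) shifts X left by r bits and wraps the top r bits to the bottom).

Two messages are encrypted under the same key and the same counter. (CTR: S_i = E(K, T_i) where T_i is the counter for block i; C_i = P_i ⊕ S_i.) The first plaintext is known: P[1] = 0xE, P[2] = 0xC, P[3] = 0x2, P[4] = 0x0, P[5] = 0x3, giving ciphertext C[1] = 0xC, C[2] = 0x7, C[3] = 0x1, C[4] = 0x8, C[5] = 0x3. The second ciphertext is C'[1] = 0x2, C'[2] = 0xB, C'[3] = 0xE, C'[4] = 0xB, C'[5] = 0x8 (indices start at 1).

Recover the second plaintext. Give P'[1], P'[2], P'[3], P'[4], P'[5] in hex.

In CTR with a reused counter, both messages share the same keystream S_i, so C_i ⊕ C'_i = P_i ⊕ P'_i and thus P'_i = P_i ⊕ C_i ⊕ C'_i.
P'[1]: 0xE ⊕ 0xC ⊕ 0x2 = 0x0.
P'[2]: 0xC ⊕ 0x7 ⊕ 0xB = 0x0.
P'[3]: 0x2 ⊕ 0x1 ⊕ 0xE = 0xD.
P'[4]: 0x0 ⊕ 0x8 ⊕ 0xB = 0x3.
P'[5]: 0x3 ⊕ 0x3 ⊕ 0x8 = 0x8.

P'[1] = 0x0, P'[2] = 0x0, P'[3] = 0xD, P'[4] = 0x3, P'[5] = 0x8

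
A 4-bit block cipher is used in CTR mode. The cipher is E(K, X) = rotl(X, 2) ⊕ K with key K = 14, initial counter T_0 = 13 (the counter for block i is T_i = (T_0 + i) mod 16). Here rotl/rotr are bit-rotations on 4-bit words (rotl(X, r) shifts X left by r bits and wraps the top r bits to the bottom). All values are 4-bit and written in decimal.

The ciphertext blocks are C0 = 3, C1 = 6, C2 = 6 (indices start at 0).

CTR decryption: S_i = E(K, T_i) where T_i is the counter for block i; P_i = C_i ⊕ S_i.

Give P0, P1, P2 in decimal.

P0 = 10, P1 = 3, P2 = 7

P0: T = 13, S = E(K, T) = 9; 3 ⊕ 9 = 10.
P1: T = 14, S = E(K, T) = 5; 6 ⊕ 5 = 3.
P2: T = 15, S = E(K, T) = 1; 6 ⊕ 1 = 7.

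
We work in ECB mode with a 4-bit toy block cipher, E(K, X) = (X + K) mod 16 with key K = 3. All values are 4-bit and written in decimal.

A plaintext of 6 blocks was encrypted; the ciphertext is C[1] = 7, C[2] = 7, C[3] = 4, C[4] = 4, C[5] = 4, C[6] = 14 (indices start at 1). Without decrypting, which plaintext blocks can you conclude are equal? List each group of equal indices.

P[1] = P[2]; P[3] = P[4] = P[5]

ECB encrypts each block independently with the same key, so equal ciphertext blocks imply equal plaintext blocks.
C[1] = C[2] = 7, so P[1] = P[2].
C[3] = C[4] = C[5] = 4, so P[3] = P[4] = P[5].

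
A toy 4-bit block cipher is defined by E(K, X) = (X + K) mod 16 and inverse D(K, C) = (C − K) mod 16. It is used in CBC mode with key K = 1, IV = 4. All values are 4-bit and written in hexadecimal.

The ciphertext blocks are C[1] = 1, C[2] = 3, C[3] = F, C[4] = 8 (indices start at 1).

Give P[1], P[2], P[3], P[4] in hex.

P[1] = 4, P[2] = 3, P[3] = D, P[4] = 8

CBC decryption: P_i = D(K, C_i) ⊕ C_{i−1}, with C_{0} = IV.
P[1]: D(K, 1) = 0; 0 ⊕ 4 = 4.
P[2]: D(K, 3) = 2; 2 ⊕ 1 = 3.
P[3]: D(K, F) = E; E ⊕ 3 = D.
P[4]: D(K, 8) = 7; 7 ⊕ F = 8.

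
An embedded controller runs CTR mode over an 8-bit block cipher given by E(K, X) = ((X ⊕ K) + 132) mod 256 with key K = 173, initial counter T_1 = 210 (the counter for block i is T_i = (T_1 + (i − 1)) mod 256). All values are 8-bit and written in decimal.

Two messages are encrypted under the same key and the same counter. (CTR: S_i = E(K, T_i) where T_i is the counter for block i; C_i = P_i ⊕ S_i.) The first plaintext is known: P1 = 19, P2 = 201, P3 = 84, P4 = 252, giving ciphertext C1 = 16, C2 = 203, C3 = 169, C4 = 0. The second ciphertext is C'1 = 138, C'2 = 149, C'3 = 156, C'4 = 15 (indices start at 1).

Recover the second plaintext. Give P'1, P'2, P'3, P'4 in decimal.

P'1 = 137, P'2 = 151, P'3 = 97, P'4 = 243

In CTR with a reused counter, both messages share the same keystream S_i, so C_i ⊕ C'_i = P_i ⊕ P'_i and thus P'_i = P_i ⊕ C_i ⊕ C'_i.
P'1: 19 ⊕ 16 ⊕ 138 = 137.
P'2: 201 ⊕ 203 ⊕ 149 = 151.
P'3: 84 ⊕ 169 ⊕ 156 = 97.
P'4: 252 ⊕ 0 ⊕ 15 = 243.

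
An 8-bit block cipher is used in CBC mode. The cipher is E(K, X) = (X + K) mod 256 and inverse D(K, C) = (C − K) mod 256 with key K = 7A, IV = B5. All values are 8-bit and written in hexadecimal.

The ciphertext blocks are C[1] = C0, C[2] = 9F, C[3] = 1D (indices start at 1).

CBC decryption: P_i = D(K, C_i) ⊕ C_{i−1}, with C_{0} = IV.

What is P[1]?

P[1]: D(K, C0) = 46; 46 ⊕ B5 = F3.

P[1] = F3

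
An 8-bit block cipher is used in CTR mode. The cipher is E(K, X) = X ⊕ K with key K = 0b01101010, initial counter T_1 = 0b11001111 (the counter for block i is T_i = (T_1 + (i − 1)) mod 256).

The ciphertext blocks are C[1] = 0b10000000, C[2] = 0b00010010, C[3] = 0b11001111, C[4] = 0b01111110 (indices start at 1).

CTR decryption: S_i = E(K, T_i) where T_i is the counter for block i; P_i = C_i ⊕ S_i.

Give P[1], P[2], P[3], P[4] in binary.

P[1]: T = 0b11001111, S = E(K, T) = 0b10100101; 0b10000000 ⊕ 0b10100101 = 0b00100101.
P[2]: T = 0b11010000, S = E(K, T) = 0b10111010; 0b00010010 ⊕ 0b10111010 = 0b10101000.
P[3]: T = 0b11010001, S = E(K, T) = 0b10111011; 0b11001111 ⊕ 0b10111011 = 0b01110100.
P[4]: T = 0b11010010, S = E(K, T) = 0b10111000; 0b01111110 ⊕ 0b10111000 = 0b11000110.

P[1] = 0b00100101, P[2] = 0b10101000, P[3] = 0b01110100, P[4] = 0b11000110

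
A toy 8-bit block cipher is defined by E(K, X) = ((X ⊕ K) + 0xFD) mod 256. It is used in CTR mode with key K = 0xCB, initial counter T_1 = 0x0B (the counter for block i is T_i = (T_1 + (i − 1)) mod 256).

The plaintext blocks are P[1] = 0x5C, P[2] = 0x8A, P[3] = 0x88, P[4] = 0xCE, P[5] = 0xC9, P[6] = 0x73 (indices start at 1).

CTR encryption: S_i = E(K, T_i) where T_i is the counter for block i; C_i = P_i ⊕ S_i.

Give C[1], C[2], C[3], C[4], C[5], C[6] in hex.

C[1]: T = 0x0B, S = E(K, T) = 0xBD; 0x5C ⊕ 0xBD = 0xE1.
C[2]: T = 0x0C, S = E(K, T) = 0xC4; 0x8A ⊕ 0xC4 = 0x4E.
C[3]: T = 0x0D, S = E(K, T) = 0xC3; 0x88 ⊕ 0xC3 = 0x4B.
C[4]: T = 0x0E, S = E(K, T) = 0xC2; 0xCE ⊕ 0xC2 = 0x0C.
C[5]: T = 0x0F, S = E(K, T) = 0xC1; 0xC9 ⊕ 0xC1 = 0x08.
C[6]: T = 0x10, S = E(K, T) = 0xD8; 0x73 ⊕ 0xD8 = 0xAB.

C[1] = 0xE1, C[2] = 0x4E, C[3] = 0x4B, C[4] = 0x0C, C[5] = 0x08, C[6] = 0xAB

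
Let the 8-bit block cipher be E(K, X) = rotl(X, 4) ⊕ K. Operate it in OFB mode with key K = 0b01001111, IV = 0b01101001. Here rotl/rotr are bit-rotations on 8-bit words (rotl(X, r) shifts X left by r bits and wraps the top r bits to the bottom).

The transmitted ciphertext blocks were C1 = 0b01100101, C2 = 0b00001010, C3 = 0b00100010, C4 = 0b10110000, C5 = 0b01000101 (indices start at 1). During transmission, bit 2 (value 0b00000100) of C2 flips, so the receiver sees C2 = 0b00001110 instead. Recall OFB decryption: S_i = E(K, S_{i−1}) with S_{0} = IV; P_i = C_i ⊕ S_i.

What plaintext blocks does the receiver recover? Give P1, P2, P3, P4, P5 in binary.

P1 = 0b10111100, P2 = 0b11011100, P3 = 0b01000000, P4 = 0b11011001, P5 = 0b10011100

Only C2 changed, to 0b00001110. In OFB, a change in C_i flips the same bit in P_i only; the keystream is unaffected. Decrypting the received ciphertext:
P1: S = E(K, 0b01101001) = 0b11011001; 0b01100101 ⊕ 0b11011001 = 0b10111100.
P2: S = E(K, 0b11011001) = 0b11010010; 0b00001110 ⊕ 0b11010010 = 0b11011100.
P3: S = E(K, 0b11010010) = 0b01100010; 0b00100010 ⊕ 0b01100010 = 0b01000000.
P4: S = E(K, 0b01100010) = 0b01101001; 0b10110000 ⊕ 0b01101001 = 0b11011001.
P5: S = E(K, 0b01101001) = 0b11011001; 0b01000101 ⊕ 0b11011001 = 0b10011100.
Blocks that differ from the original plaintext: P2.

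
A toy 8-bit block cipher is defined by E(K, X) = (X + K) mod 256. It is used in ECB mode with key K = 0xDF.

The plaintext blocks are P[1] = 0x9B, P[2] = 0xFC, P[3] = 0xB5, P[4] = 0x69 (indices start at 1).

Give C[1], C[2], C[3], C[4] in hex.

C[1] = 0x7A, C[2] = 0xDB, C[3] = 0x94, C[4] = 0x48

ECB encryption: C_i = E(K, P_i).
C[1]: E(K, 0x9B) = 0x7A.
C[2]: E(K, 0xFC) = 0xDB.
C[3]: E(K, 0xB5) = 0x94.
C[4]: E(K, 0x69) = 0x48.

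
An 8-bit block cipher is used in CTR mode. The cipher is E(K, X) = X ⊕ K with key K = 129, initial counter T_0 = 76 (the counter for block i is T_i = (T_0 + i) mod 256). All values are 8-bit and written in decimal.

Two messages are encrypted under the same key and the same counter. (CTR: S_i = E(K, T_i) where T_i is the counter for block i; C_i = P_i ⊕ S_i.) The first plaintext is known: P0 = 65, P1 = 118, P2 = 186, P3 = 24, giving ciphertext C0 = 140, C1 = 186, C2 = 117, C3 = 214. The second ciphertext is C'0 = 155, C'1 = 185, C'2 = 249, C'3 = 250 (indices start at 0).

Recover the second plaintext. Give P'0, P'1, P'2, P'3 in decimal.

P'0 = 86, P'1 = 117, P'2 = 54, P'3 = 52

In CTR with a reused counter, both messages share the same keystream S_i, so C_i ⊕ C'_i = P_i ⊕ P'_i and thus P'_i = P_i ⊕ C_i ⊕ C'_i.
P'0: 65 ⊕ 140 ⊕ 155 = 86.
P'1: 118 ⊕ 186 ⊕ 185 = 117.
P'2: 186 ⊕ 117 ⊕ 249 = 54.
P'3: 24 ⊕ 214 ⊕ 250 = 52.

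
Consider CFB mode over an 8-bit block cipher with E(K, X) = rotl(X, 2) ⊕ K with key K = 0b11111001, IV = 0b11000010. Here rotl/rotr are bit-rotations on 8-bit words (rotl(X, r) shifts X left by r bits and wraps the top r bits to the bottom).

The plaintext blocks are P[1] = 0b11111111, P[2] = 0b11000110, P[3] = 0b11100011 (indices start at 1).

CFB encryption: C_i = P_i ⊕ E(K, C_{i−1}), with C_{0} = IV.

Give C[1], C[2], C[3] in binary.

C[1] = 0b00001101, C[2] = 0b00001011, C[3] = 0b00110110

C[1]: E(K, 0b11000010) = 0b11110010; 0b11111111 ⊕ 0b11110010 = 0b00001101.
C[2]: E(K, 0b00001101) = 0b11001101; 0b11000110 ⊕ 0b11001101 = 0b00001011.
C[3]: E(K, 0b00001011) = 0b11010101; 0b11100011 ⊕ 0b11010101 = 0b00110110.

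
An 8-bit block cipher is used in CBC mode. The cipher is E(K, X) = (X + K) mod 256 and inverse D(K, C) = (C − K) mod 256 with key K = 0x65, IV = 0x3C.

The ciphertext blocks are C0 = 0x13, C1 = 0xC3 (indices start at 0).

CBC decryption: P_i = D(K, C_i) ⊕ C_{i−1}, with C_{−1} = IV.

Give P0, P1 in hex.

P0 = 0x92, P1 = 0x4D

P0: D(K, 0x13) = 0xAE; 0xAE ⊕ 0x3C = 0x92.
P1: D(K, 0xC3) = 0x5E; 0x5E ⊕ 0x13 = 0x4D.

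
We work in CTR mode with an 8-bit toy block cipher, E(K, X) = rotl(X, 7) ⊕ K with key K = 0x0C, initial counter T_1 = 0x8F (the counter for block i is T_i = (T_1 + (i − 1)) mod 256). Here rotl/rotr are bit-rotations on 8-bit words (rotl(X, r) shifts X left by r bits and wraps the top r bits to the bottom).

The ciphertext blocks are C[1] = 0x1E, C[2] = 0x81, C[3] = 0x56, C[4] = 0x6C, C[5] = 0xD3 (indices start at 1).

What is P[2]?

CTR decryption: S_i = E(K, T_i) where T_i is the counter for block i; P_i = C_i ⊕ S_i.
P[2]: T = 0x90, S = E(K, T) = 0x44; 0x81 ⊕ 0x44 = 0xC5.

P[2] = 0xC5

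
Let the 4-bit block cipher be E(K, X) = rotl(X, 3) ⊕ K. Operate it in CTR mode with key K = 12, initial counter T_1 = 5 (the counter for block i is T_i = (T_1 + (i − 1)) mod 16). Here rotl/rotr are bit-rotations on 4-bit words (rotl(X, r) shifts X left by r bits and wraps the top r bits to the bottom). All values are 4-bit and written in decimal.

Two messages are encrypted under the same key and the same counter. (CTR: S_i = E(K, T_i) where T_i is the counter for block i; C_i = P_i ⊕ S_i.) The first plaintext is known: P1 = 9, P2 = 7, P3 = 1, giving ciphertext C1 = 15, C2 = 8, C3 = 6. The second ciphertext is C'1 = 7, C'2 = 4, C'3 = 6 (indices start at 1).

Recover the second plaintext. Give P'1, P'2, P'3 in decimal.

P'1 = 1, P'2 = 11, P'3 = 1

In CTR with a reused counter, both messages share the same keystream S_i, so C_i ⊕ C'_i = P_i ⊕ P'_i and thus P'_i = P_i ⊕ C_i ⊕ C'_i.
P'1: 9 ⊕ 15 ⊕ 7 = 1.
P'2: 7 ⊕ 8 ⊕ 4 = 11.
P'3: 1 ⊕ 6 ⊕ 6 = 1.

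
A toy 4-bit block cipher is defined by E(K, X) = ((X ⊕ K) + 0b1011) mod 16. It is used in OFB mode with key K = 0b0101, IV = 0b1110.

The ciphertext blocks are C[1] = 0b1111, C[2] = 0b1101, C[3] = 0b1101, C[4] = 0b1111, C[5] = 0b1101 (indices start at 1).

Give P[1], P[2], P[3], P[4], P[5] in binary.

OFB decryption: S_i = E(K, S_{i−1}) with S_{0} = IV; P_i = C_i ⊕ S_i.
P[1]: S = E(K, 0b1110) = 0b0110; 0b1111 ⊕ 0b0110 = 0b1001.
P[2]: S = E(K, 0b0110) = 0b1110; 0b1101 ⊕ 0b1110 = 0b0011.
P[3]: S = E(K, 0b1110) = 0b0110; 0b1101 ⊕ 0b0110 = 0b1011.
P[4]: S = E(K, 0b0110) = 0b1110; 0b1111 ⊕ 0b1110 = 0b0001.
P[5]: S = E(K, 0b1110) = 0b0110; 0b1101 ⊕ 0b0110 = 0b1011.

P[1] = 0b1001, P[2] = 0b0011, P[3] = 0b1011, P[4] = 0b0001, P[5] = 0b1011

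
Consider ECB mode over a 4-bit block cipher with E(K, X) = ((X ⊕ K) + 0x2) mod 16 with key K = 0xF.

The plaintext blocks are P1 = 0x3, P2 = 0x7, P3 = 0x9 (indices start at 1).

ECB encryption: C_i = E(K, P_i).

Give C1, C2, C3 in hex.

C1: E(K, 0x3) = 0xE.
C2: E(K, 0x7) = 0xA.
C3: E(K, 0x9) = 0x8.

C1 = 0xE, C2 = 0xA, C3 = 0x8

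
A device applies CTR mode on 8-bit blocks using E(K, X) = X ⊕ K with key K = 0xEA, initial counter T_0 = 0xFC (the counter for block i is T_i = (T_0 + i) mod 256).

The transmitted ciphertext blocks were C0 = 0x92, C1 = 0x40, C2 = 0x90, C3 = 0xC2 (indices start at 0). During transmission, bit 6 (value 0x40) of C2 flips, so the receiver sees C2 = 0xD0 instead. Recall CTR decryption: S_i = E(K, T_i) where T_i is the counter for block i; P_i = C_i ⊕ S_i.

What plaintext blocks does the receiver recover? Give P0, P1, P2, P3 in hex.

Only C2 changed, to 0xD0. In CTR, a change in C_i flips the same bit in P_i only; the keystream is unaffected. Decrypting the received ciphertext:
P0: T = 0xFC, S = E(K, T) = 0x16; 0x92 ⊕ 0x16 = 0x84.
P1: T = 0xFD, S = E(K, T) = 0x17; 0x40 ⊕ 0x17 = 0x57.
P2: T = 0xFE, S = E(K, T) = 0x14; 0xD0 ⊕ 0x14 = 0xC4.
P3: T = 0xFF, S = E(K, T) = 0x15; 0xC2 ⊕ 0x15 = 0xD7.
Blocks that differ from the original plaintext: P2.

P0 = 0x84, P1 = 0x57, P2 = 0xC4, P3 = 0xD7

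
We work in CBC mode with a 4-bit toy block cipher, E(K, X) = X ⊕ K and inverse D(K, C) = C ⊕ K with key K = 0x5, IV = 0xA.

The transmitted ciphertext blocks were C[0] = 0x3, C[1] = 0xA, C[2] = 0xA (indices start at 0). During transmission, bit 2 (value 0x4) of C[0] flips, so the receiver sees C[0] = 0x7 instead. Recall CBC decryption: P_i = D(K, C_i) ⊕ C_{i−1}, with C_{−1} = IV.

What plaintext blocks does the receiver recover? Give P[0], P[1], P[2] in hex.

Only C[0] changed, to 0x7. In CBC, a change in C_i garbles P_i and flips the same bit in P_{i+1}. Decrypting the received ciphertext:
P[0]: D(K, 0x7) = 0x2; 0x2 ⊕ 0xA = 0x8.
P[1]: D(K, 0xA) = 0xF; 0xF ⊕ 0x7 = 0x8.
P[2]: D(K, 0xA) = 0xF; 0xF ⊕ 0xA = 0x5.
Blocks that differ from the original plaintext: P[0], P[1].

P[0] = 0x8, P[1] = 0x8, P[2] = 0x5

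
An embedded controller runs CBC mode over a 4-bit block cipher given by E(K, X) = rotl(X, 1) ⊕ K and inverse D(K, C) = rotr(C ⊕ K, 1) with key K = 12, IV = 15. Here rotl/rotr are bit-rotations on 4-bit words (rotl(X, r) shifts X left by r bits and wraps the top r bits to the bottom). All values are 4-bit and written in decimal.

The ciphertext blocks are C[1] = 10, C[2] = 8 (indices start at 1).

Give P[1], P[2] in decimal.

CBC decryption: P_i = D(K, C_i) ⊕ C_{i−1}, with C_{0} = IV.
P[1]: D(K, 10) = 3; 3 ⊕ 15 = 12.
P[2]: D(K, 8) = 2; 2 ⊕ 10 = 8.

P[1] = 12, P[2] = 8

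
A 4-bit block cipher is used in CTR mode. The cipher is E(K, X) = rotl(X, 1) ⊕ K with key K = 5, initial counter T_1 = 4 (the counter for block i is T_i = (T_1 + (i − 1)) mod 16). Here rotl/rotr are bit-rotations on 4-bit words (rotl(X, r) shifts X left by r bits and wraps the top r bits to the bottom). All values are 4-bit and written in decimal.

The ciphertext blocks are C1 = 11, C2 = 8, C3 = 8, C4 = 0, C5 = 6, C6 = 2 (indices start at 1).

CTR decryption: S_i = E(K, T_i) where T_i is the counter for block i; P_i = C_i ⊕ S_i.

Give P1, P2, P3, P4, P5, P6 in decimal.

P1: T = 4, S = E(K, T) = 13; 11 ⊕ 13 = 6.
P2: T = 5, S = E(K, T) = 15; 8 ⊕ 15 = 7.
P3: T = 6, S = E(K, T) = 9; 8 ⊕ 9 = 1.
P4: T = 7, S = E(K, T) = 11; 0 ⊕ 11 = 11.
P5: T = 8, S = E(K, T) = 4; 6 ⊕ 4 = 2.
P6: T = 9, S = E(K, T) = 6; 2 ⊕ 6 = 4.

P1 = 6, P2 = 7, P3 = 1, P4 = 11, P5 = 2, P6 = 4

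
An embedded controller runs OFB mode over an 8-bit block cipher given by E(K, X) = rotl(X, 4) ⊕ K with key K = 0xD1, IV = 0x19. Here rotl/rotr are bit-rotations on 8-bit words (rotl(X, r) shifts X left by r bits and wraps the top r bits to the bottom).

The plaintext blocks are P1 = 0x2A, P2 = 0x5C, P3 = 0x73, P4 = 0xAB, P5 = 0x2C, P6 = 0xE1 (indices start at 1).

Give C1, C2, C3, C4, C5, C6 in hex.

C1 = 0x6A, C2 = 0x89, C3 = 0xFF, C4 = 0xB2, C5 = 0x6C, C6 = 0x34

OFB encryption: S_i = E(K, S_{i−1}) with S_{0} = IV; C_i = P_i ⊕ S_i.
C1: S = E(K, 0x19) = 0x40; 0x2A ⊕ 0x40 = 0x6A.
C2: S = E(K, 0x40) = 0xD5; 0x5C ⊕ 0xD5 = 0x89.
C3: S = E(K, 0xD5) = 0x8C; 0x73 ⊕ 0x8C = 0xFF.
C4: S = E(K, 0x8C) = 0x19; 0xAB ⊕ 0x19 = 0xB2.
C5: S = E(K, 0x19) = 0x40; 0x2C ⊕ 0x40 = 0x6C.
C6: S = E(K, 0x40) = 0xD5; 0xE1 ⊕ 0xD5 = 0x34.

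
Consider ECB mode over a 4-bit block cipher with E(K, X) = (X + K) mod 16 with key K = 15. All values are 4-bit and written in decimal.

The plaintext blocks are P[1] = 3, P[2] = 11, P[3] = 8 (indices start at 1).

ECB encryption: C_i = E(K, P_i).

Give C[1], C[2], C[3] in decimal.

C[1] = 2, C[2] = 10, C[3] = 7

C[1]: E(K, 3) = 2.
C[2]: E(K, 11) = 10.
C[3]: E(K, 8) = 7.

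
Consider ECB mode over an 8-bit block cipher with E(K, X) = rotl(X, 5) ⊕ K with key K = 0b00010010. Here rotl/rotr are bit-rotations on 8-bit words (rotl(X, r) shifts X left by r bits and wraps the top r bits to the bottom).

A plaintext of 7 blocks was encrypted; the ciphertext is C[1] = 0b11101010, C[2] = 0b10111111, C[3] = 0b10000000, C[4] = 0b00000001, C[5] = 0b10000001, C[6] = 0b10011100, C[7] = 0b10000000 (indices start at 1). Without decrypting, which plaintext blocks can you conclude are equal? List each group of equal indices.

P[3] = P[7]

ECB encrypts each block independently with the same key, so equal ciphertext blocks imply equal plaintext blocks.
C[3] = C[7] = 0b10000000, so P[3] = P[7].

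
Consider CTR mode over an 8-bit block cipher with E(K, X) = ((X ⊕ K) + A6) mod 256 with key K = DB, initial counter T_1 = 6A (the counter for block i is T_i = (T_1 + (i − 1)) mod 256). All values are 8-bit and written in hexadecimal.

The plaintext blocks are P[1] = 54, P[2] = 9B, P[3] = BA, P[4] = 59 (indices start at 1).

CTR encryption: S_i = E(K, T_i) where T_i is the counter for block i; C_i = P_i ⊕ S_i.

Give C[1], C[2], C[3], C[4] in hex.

C[1] = 03, C[2] = CD, C[3] = E7, C[4] = 05

C[1]: T = 6A, S = E(K, T) = 57; 54 ⊕ 57 = 03.
C[2]: T = 6B, S = E(K, T) = 56; 9B ⊕ 56 = CD.
C[3]: T = 6C, S = E(K, T) = 5D; BA ⊕ 5D = E7.
C[4]: T = 6D, S = E(K, T) = 5C; 59 ⊕ 5C = 05.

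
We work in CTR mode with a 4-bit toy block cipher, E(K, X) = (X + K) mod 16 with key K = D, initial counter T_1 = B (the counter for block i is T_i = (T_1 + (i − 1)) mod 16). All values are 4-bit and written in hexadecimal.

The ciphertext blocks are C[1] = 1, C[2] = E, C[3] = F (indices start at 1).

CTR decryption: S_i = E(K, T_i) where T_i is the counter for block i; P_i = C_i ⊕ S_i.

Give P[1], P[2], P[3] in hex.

P[1]: T = B, S = E(K, T) = 8; 1 ⊕ 8 = 9.
P[2]: T = C, S = E(K, T) = 9; E ⊕ 9 = 7.
P[3]: T = D, S = E(K, T) = A; F ⊕ A = 5.

P[1] = 9, P[2] = 7, P[3] = 5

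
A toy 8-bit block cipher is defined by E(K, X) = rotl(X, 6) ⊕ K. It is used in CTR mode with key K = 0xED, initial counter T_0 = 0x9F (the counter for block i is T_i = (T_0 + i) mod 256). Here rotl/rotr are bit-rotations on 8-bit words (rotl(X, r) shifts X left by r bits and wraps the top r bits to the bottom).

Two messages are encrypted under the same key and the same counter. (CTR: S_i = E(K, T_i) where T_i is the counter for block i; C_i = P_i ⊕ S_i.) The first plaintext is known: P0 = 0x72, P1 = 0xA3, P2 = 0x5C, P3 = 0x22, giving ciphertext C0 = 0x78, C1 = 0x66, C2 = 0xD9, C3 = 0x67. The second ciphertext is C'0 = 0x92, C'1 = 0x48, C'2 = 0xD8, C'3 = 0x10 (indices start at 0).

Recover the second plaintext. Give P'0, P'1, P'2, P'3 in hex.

P'0 = 0x98, P'1 = 0x8D, P'2 = 0x5D, P'3 = 0x55

In CTR with a reused counter, both messages share the same keystream S_i, so C_i ⊕ C'_i = P_i ⊕ P'_i and thus P'_i = P_i ⊕ C_i ⊕ C'_i.
P'0: 0x72 ⊕ 0x78 ⊕ 0x92 = 0x98.
P'1: 0xA3 ⊕ 0x66 ⊕ 0x48 = 0x8D.
P'2: 0x5C ⊕ 0xD9 ⊕ 0xD8 = 0x5D.
P'3: 0x22 ⊕ 0x67 ⊕ 0x10 = 0x55.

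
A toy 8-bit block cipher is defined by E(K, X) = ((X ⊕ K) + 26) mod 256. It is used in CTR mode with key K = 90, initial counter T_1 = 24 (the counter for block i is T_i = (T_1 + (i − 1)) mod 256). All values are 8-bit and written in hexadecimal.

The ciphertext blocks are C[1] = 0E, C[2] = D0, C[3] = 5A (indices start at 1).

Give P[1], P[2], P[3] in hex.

P[1] = D4, P[2] = 0B, P[3] = 86

CTR decryption: S_i = E(K, T_i) where T_i is the counter for block i; P_i = C_i ⊕ S_i.
P[1]: T = 24, S = E(K, T) = DA; 0E ⊕ DA = D4.
P[2]: T = 25, S = E(K, T) = DB; D0 ⊕ DB = 0B.
P[3]: T = 26, S = E(K, T) = DC; 5A ⊕ DC = 86.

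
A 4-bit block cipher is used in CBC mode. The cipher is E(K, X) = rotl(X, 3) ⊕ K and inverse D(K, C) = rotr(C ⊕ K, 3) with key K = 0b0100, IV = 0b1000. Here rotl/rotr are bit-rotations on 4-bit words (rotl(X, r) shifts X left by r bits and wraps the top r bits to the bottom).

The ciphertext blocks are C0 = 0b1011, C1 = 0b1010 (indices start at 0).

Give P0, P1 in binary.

CBC decryption: P_i = D(K, C_i) ⊕ C_{i−1}, with C_{−1} = IV.
P0: D(K, 0b1011) = 0b1111; 0b1111 ⊕ 0b1000 = 0b0111.
P1: D(K, 0b1010) = 0b1101; 0b1101 ⊕ 0b1011 = 0b0110.

P0 = 0b0111, P1 = 0b0110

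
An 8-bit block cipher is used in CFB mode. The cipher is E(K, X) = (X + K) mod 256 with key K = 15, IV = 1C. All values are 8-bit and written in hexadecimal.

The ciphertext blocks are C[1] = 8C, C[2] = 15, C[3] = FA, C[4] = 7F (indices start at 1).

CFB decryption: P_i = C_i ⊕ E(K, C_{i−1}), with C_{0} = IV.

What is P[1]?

P[1]: E(K, 1C) = 31; 8C ⊕ 31 = BD.

P[1] = BD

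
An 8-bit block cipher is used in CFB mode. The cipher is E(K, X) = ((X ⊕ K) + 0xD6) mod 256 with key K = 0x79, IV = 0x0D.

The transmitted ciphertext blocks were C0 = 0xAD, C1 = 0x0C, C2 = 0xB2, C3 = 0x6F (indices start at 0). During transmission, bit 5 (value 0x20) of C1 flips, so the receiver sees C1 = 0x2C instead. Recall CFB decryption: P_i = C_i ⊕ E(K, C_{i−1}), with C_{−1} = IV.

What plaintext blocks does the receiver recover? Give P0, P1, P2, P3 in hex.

Only C1 changed, to 0x2C. In CFB, a change in C_i flips the same bit in P_i and garbles P_{i+1}. Decrypting the received ciphertext:
P0: E(K, 0x0D) = 0x4A; 0xAD ⊕ 0x4A = 0xE7.
P1: E(K, 0xAD) = 0xAA; 0x2C ⊕ 0xAA = 0x86.
P2: E(K, 0x2C) = 0x2B; 0xB2 ⊕ 0x2B = 0x99.
P3: E(K, 0xB2) = 0xA1; 0x6F ⊕ 0xA1 = 0xCE.
Blocks that differ from the original plaintext: P1, P2.

P0 = 0xE7, P1 = 0x86, P2 = 0x99, P3 = 0xCE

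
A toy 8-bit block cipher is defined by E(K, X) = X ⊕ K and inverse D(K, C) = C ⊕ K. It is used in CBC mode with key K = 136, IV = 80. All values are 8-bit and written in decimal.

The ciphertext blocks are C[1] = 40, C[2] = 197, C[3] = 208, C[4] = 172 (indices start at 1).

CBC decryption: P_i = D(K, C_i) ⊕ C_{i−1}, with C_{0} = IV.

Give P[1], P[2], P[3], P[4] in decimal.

P[1] = 240, P[2] = 101, P[3] = 157, P[4] = 244

P[1]: D(K, 40) = 160; 160 ⊕ 80 = 240.
P[2]: D(K, 197) = 77; 77 ⊕ 40 = 101.
P[3]: D(K, 208) = 88; 88 ⊕ 197 = 157.
P[4]: D(K, 172) = 36; 36 ⊕ 208 = 244.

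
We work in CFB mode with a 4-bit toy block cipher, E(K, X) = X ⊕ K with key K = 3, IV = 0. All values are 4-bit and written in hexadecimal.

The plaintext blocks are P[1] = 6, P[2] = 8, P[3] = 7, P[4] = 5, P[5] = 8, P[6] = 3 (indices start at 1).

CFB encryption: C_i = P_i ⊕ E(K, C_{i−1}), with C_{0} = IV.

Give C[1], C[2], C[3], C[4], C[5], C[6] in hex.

C[1] = 5, C[2] = E, C[3] = A, C[4] = C, C[5] = 7, C[6] = 7

C[1]: E(K, 0) = 3; 6 ⊕ 3 = 5.
C[2]: E(K, 5) = 6; 8 ⊕ 6 = E.
C[3]: E(K, E) = D; 7 ⊕ D = A.
C[4]: E(K, A) = 9; 5 ⊕ 9 = C.
C[5]: E(K, C) = F; 8 ⊕ F = 7.
C[6]: E(K, 7) = 4; 3 ⊕ 4 = 7.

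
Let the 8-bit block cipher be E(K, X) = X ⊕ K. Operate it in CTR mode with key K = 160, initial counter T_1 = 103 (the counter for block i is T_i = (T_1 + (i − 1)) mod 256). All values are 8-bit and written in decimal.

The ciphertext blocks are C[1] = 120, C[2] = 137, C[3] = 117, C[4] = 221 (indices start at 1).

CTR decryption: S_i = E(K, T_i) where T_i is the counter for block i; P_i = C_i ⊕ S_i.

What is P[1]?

P[1]: T = 103, S = E(K, T) = 199; 120 ⊕ 199 = 191.

P[1] = 191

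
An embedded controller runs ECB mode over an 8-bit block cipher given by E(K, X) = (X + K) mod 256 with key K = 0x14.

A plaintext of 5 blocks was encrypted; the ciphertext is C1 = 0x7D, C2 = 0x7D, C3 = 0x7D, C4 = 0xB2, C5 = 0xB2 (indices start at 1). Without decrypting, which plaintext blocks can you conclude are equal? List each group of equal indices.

ECB encrypts each block independently with the same key, so equal ciphertext blocks imply equal plaintext blocks.
C1 = C2 = C3 = 0x7D, so P1 = P2 = P3.
C4 = C5 = 0xB2, so P4 = P5.

P1 = P2 = P3; P4 = P5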